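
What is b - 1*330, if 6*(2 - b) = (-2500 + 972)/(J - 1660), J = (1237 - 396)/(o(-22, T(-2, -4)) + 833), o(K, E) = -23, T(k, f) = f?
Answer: -440959232/1343759 ≈ -328.15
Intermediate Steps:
J = 841/810 (J = (1237 - 396)/(-23 + 833) = 841/810 ≈ 1.0383)
b = 2481238/1343759 (b = 2 - (-2500 + 972)/(6*(841/810 - 1660)) = 2 - (-764)/(3*(-1343759/810)) = 2 - (-764)*(-810)/(3*1343759) = 2 - ⅙*1237680/1343759 = 2 - 206280/1343759 = 2481238/1343759 ≈ 1.8465)
b - 1*330 = 2481238/1343759 - 1*330 = 2481238/1343759 - 330 = -440959232/1343759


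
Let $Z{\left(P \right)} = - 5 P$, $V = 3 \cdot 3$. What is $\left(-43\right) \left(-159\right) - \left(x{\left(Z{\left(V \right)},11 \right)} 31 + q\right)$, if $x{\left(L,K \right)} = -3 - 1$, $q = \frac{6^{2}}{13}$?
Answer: $\frac{90457}{13} \approx 6958.2$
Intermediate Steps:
$q = \frac{36}{13}$ ($q = 36 \cdot \frac{1}{13} = \frac{36}{13} \approx 2.7692$)
$V = 9$
$x{\left(L,K \right)} = -4$
$\left(-43\right) \left(-159\right) - \left(x{\left(Z{\left(V \right)},11 \right)} 31 + q\right) = \left(-43\right) \left(-159\right) - \left(\left(-4\right) 31 + \frac{36}{13}\right) = 6837 - \left(-124 + \frac{36}{13}\right) = 6837 - - \frac{1576}{13} = 6837 + \frac{1576}{13} = \frac{90457}{13}$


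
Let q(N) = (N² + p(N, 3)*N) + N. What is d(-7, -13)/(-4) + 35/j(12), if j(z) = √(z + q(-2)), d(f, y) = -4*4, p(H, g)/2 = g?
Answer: 4 + 35*√2/2 ≈ 28.749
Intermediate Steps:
p(H, g) = 2*g
d(f, y) = -16
q(N) = N² + 7*N (q(N) = (N² + (2*3)*N) + N = (N² + 6*N) + N = N² + 7*N)
j(z) = √(-10 + z) (j(z) = √(z - 2*(7 - 2)) = √(z - 2*5) = √(z - 10) = √(-10 + z))
d(-7, -13)/(-4) + 35/j(12) = -16/(-4) + 35/(√(-10 + 12)) = -16*(-¼) + 35/(√2) = 4 + 35*(√2/2) = 4 + 35*√2/2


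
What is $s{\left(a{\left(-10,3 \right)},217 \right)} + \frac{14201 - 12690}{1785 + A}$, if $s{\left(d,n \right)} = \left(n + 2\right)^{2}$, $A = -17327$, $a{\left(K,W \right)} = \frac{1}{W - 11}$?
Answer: $\frac{745408351}{15542} \approx 47961.0$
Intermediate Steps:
$a{\left(K,W \right)} = \frac{1}{-11 + W}$
$s{\left(d,n \right)} = \left(2 + n\right)^{2}$
$s{\left(a{\left(-10,3 \right)},217 \right)} + \frac{14201 - 12690}{1785 + A} = \left(2 + 217\right)^{2} + \frac{14201 - 12690}{1785 - 17327} = 219^{2} + \frac{1511}{-15542} = 47961 + 1511 \left(- \frac{1}{15542}\right) = 47961 - \frac{1511}{15542} = \frac{745408351}{15542}$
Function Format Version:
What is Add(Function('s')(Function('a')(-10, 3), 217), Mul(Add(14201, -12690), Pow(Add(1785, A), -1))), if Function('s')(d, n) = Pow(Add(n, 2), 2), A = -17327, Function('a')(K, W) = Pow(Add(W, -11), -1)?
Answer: Rational(745408351, 15542) ≈ 47961.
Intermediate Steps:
Function('a')(K, W) = Pow(Add(-11, W), -1)
Function('s')(d, n) = Pow(Add(2, n), 2)
Add(Function('s')(Function('a')(-10, 3), 217), Mul(Add(14201, -12690), Pow(Add(1785, A), -1))) = Add(Pow(Add(2, 217), 2), Mul(Add(14201, -12690), Pow(Add(1785, -17327), -1))) = Add(Pow(219, 2), Mul(1511, Pow(-15542, -1))) = Add(47961, Mul(1511, Rational(-1, 15542))) = Add(47961, Rational(-1511, 15542)) = Rational(745408351, 15542)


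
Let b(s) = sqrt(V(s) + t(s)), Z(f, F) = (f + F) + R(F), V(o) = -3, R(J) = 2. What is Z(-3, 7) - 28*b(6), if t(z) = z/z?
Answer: 6 - 28*I*sqrt(2) ≈ 6.0 - 39.598*I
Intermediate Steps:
t(z) = 1
Z(f, F) = 2 + F + f (Z(f, F) = (f + F) + 2 = (F + f) + 2 = 2 + F + f)
b(s) = I*sqrt(2) (b(s) = sqrt(-3 + 1) = sqrt(-2) = I*sqrt(2))
Z(-3, 7) - 28*b(6) = (2 + 7 - 3) - 28*I*sqrt(2) = 6 - 28*I*sqrt(2)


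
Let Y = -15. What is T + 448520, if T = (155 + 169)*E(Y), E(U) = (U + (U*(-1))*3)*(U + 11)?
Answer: 409640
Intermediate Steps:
E(U) = -2*U*(11 + U) (E(U) = (U - U*3)*(11 + U) = (U - 3*U)*(11 + U) = (-2*U)*(11 + U) = -2*U*(11 + U))
T = -38880 (T = (155 + 169)*(-2*(-15)*(11 - 15)) = 324*(-2*(-15)*(-4)) = 324*(-120) = -38880)
T + 448520 = -38880 + 448520 = 409640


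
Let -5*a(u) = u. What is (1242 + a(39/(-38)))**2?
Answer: 55704968361/36100 ≈ 1.5431e+6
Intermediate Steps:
a(u) = -u/5
(1242 + a(39/(-38)))**2 = (1242 - 39/(5*(-38)))**2 = (1242 - 39*(-1)/(5*38))**2 = (1242 - 1/5*(-39/38))**2 = (1242 + 39/190)**2 = (236019/190)**2 = 55704968361/36100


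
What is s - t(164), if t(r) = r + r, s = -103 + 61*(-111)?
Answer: -7202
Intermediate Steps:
s = -6874 (s = -103 - 6771 = -6874)
t(r) = 2*r
s - t(164) = -6874 - 2*164 = -6874 - 1*328 = -6874 - 328 = -7202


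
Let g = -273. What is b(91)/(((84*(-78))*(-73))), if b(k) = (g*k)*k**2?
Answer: -753571/1752 ≈ -430.12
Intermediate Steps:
b(k) = -273*k**3 (b(k) = (-273*k)*k**2 = -273*k**3)
b(91)/(((84*(-78))*(-73))) = (-273*91**3)/(((84*(-78))*(-73))) = (-273*753571)/((-6552*(-73))) = -205724883/478296 = -205724883*1/478296 = -753571/1752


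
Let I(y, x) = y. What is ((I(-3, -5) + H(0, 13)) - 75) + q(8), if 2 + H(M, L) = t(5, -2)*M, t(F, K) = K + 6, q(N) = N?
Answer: -72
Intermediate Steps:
t(F, K) = 6 + K
H(M, L) = -2 + 4*M (H(M, L) = -2 + (6 - 2)*M = -2 + 4*M)
((I(-3, -5) + H(0, 13)) - 75) + q(8) = ((-3 + (-2 + 4*0)) - 75) + 8 = ((-3 + (-2 + 0)) - 75) + 8 = ((-3 - 2) - 75) + 8 = (-5 - 75) + 8 = -80 + 8 = -72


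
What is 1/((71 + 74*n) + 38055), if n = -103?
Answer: 1/30504 ≈ 3.2783e-5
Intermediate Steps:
1/((71 + 74*n) + 38055) = 1/((71 + 74*(-103)) + 38055) = 1/((71 - 7622) + 38055) = 1/(-7551 + 38055) = 1/30504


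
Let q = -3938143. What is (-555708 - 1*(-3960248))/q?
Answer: -3404540/3938143 ≈ -0.86450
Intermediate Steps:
(-555708 - 1*(-3960248))/q = (-555708 - 1*(-3960248))/(-3938143) = (-555708 + 3960248)*(-1/3938143) = 3404540*(-1/3938143) = -3404540/3938143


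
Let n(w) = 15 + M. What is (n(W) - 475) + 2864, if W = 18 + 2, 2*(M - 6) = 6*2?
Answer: 2416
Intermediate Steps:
M = 12 (M = 6 + (6*2)/2 = 6 + (½)*12 = 6 + 6 = 12)
W = 20
n(w) = 27 (n(w) = 15 + 12 = 27)
(n(W) - 475) + 2864 = (27 - 475) + 2864 = -448 + 2864 = 2416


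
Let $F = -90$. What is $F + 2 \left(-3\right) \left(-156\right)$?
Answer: $846$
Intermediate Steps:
$F + 2 \left(-3\right) \left(-156\right) = -90 + 2 \left(-3\right) \left(-156\right) = -90 - -936 = -90 + 936 = 846$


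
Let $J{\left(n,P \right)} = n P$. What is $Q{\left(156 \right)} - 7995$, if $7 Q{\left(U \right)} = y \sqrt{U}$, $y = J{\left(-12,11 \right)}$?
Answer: $-7995 - \frac{264 \sqrt{39}}{7} \approx -8230.5$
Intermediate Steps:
$J{\left(n,P \right)} = P n$
$y = -132$ ($y = 11 \left(-12\right) = -132$)
$Q{\left(U \right)} = - \frac{132 \sqrt{U}}{7}$ ($Q{\left(U \right)} = \frac{\left(-132\right) \sqrt{U}}{7} = - \frac{132 \sqrt{U}}{7}$)
$Q{\left(156 \right)} - 7995 = - \frac{132 \sqrt{156}}{7} - 7995 = - \frac{132 \cdot 2 \sqrt{39}}{7} - 7995 = - \frac{264 \sqrt{39}}{7} - 7995 = -7995 - \frac{264 \sqrt{39}}{7}$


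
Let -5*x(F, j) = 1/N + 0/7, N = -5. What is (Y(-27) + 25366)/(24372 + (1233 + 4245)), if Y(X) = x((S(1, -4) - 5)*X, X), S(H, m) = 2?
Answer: 634151/746250 ≈ 0.84978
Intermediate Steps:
x(F, j) = 1/25 (x(F, j) = -(1/(-5) + 0/7)/5 = -(1*(-⅕) + 0*(⅐))/5 = -(-⅕ + 0)/5 = -⅕*(-⅕) = 1/25)
Y(X) = 1/25
(Y(-27) + 25366)/(24372 + (1233 + 4245)) = (1/25 + 25366)/(24372 + (1233 + 4245)) = 634151/(25*(24372 + 5478)) = (634151/25)/29850 = (634151/25)*(1/29850) = 634151/746250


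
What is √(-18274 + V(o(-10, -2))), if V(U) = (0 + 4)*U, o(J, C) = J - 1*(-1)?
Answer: I*√18310 ≈ 135.31*I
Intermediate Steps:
o(J, C) = 1 + J (o(J, C) = J + 1 = 1 + J)
V(U) = 4*U
√(-18274 + V(o(-10, -2))) = √(-18274 + 4*(1 - 10)) = √(-18274 + 4*(-9)) = √(-18274 - 36) = √(-18310) = I*√18310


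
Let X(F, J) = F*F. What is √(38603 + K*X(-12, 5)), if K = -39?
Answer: √32987 ≈ 181.62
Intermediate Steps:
X(F, J) = F²
√(38603 + K*X(-12, 5)) = √(38603 - 39*(-12)²) = √(38603 - 39*144) = √(38603 - 5616) = √32987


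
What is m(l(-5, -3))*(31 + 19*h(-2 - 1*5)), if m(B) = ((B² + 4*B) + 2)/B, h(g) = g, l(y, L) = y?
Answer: 714/5 ≈ 142.80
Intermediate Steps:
m(B) = (2 + B² + 4*B)/B
m(l(-5, -3))*(31 + 19*h(-2 - 1*5)) = (4 - 5 + 2/(-5))*(31 + 19*(-2 - 1*5)) = (4 - 5 + 2*(-⅕))*(31 + 19*(-2 - 5)) = (4 - 5 - ⅖)*(31 + 19*(-7)) = -7*(31 - 133)/5 = -7/5*(-102) = 714/5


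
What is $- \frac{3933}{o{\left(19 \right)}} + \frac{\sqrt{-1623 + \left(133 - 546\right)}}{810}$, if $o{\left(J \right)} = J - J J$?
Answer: $\frac{23}{2} + \frac{i \sqrt{509}}{405} \approx 11.5 + 0.055706 i$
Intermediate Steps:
$o{\left(J \right)} = J - J^{2}$
$- \frac{3933}{o{\left(19 \right)}} + \frac{\sqrt{-1623 + \left(133 - 546\right)}}{810} = - \frac{3933}{19 \left(1 - 19\right)} + \frac{\sqrt{-1623 + \left(133 - 546\right)}}{810} = - \frac{3933}{19 \left(1 - 19\right)} + \sqrt{-1623 - 413} \cdot \frac{1}{810} = - \frac{3933}{19 \left(-18\right)} + \sqrt{-2036} \cdot \frac{1}{810} = - \frac{3933}{-342} + 2 i \sqrt{509} \cdot \frac{1}{810} = \left(-3933\right) \left(- \frac{1}{342}\right) + \frac{i \sqrt{509}}{405} = \frac{23}{2} + \frac{i \sqrt{509}}{405}$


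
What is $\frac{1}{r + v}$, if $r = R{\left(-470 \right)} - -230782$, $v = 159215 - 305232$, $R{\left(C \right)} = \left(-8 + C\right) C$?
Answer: $\frac{1}{309425} \approx 3.2318 \cdot 10^{-6}$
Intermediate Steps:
$R{\left(C \right)} = C \left(-8 + C\right)$
$v = -146017$ ($v = 159215 - 305232 = -146017$)
$r = 455442$ ($r = - 470 \left(-8 - 470\right) - -230782 = \left(-470\right) \left(-478\right) + 230782 = 224660 + 230782 = 455442$)
$\frac{1}{r + v} = \frac{1}{455442 - 146017} = \frac{1}{309425}$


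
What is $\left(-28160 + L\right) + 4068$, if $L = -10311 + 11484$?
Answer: $-22919$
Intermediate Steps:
$L = 1173$
$\left(-28160 + L\right) + 4068 = \left(-28160 + 1173\right) + 4068 = -26987 + 4068 = -22919$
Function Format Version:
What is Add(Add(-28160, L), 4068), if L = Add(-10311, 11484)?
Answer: -22919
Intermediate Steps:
L = 1173
Add(Add(-28160, L), 4068) = Add(Add(-28160, 1173), 4068) = Add(-26987, 4068) = -22919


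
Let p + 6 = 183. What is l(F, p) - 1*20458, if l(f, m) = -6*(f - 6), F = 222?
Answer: -21754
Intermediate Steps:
p = 177 (p = -6 + 183 = 177)
l(f, m) = 36 - 6*f (l(f, m) = -6*(-6 + f) = 36 - 6*f)
l(F, p) - 1*20458 = (36 - 6*222) - 1*20458 = (36 - 1332) - 20458 = -1296 - 20458 = -21754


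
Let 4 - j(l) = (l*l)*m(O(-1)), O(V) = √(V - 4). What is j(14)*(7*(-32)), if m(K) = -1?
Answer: -44800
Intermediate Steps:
O(V) = √(-4 + V)
j(l) = 4 + l² (j(l) = 4 - l*l*(-1) = 4 - l²*(-1) = 4 - (-1)*l² = 4 + l²)
j(14)*(7*(-32)) = (4 + 14²)*(7*(-32)) = (4 + 196)*(-224) = 200*(-224) = -44800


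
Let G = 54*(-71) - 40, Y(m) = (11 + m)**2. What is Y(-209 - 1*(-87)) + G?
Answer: 8447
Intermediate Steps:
G = -3874 (G = -3834 - 40 = -3874)
Y(-209 - 1*(-87)) + G = (11 + (-209 - 1*(-87)))**2 - 3874 = (11 + (-209 + 87))**2 - 3874 = (11 - 122)**2 - 3874 = (-111)**2 - 3874 = 12321 - 3874 = 8447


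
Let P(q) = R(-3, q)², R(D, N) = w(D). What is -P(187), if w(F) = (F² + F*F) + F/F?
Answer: -361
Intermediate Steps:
w(F) = 1 + 2*F² (w(F) = (F² + F²) + 1 = 2*F² + 1 = 1 + 2*F²)
R(D, N) = 1 + 2*D²
P(q) = 361 (P(q) = (1 + 2*(-3)²)² = (1 + 2*9)² = (1 + 18)² = 19² = 361)
-P(187) = -1*361 = -361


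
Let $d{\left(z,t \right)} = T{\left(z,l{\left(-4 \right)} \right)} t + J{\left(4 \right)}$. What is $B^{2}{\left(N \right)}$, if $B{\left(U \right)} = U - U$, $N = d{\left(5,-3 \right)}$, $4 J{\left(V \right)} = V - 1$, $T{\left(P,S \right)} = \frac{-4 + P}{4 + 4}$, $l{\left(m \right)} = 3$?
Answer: $0$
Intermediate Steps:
$T{\left(P,S \right)} = - \frac{1}{2} + \frac{P}{8}$ ($T{\left(P,S \right)} = \frac{-4 + P}{8} = \left(-4 + P\right) \frac{1}{8} = - \frac{1}{2} + \frac{P}{8}$)
$J{\left(V \right)} = - \frac{1}{4} + \frac{V}{4}$ ($J{\left(V \right)} = \frac{V - 1}{4} = \frac{-1 + V}{4} = - \frac{1}{4} + \frac{V}{4}$)
$d{\left(z,t \right)} = \frac{3}{4} + t \left(- \frac{1}{2} + \frac{z}{8}\right)$ ($d{\left(z,t \right)} = \left(- \frac{1}{2} + \frac{z}{8}\right) t + \left(- \frac{1}{4} + \frac{1}{4} \cdot 4\right) = t \left(- \frac{1}{2} + \frac{z}{8}\right) + \left(- \frac{1}{4} + 1\right) = t \left(- \frac{1}{2} + \frac{z}{8}\right) + \frac{3}{4} = \frac{3}{4} + t \left(- \frac{1}{2} + \frac{z}{8}\right)$)
$N = \frac{3}{8}$ ($N = \frac{3}{4} + \frac{1}{8} \left(-3\right) \left(-4 + 5\right) = \frac{3}{4} + \frac{1}{8} \left(-3\right) 1 = \frac{3}{4} - \frac{3}{8} = \frac{3}{8} \approx 0.375$)
$B{\left(U \right)} = 0$
$B^{2}{\left(N \right)} = 0^{2} = 0$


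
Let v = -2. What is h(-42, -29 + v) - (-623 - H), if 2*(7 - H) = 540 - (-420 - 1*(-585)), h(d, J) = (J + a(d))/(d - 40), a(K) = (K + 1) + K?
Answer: 36399/82 ≈ 443.89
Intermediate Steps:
a(K) = 1 + 2*K (a(K) = (1 + K) + K = 1 + 2*K)
h(d, J) = (1 + J + 2*d)/(-40 + d) (h(d, J) = (J + (1 + 2*d))/(d - 40) = (1 + J + 2*d)/(-40 + d))
H = -361/2 (H = 7 - (540 - (-420 - 1*(-585)))/2 = 7 - (540 - (-420 + 585))/2 = 7 - (540 - 1*165)/2 = 7 - (540 - 165)/2 = 7 - ½*375 = 7 - 375/2 = -361/2 ≈ -180.50)
h(-42, -29 + v) - (-623 - H) = (1 + (-29 - 2) + 2*(-42))/(-40 - 42) - (-623 - 1*(-361/2)) = (1 - 31 - 84)/(-82) - (-623 + 361/2) = -1/82*(-114) - 1*(-885/2) = 57/41 + 885/2 = 36399/82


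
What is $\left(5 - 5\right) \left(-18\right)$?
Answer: $0$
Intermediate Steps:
$\left(5 - 5\right) \left(-18\right) = 0 \left(-18\right) = 0$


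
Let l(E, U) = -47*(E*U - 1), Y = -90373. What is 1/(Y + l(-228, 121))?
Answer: 1/1206310 ≈ 8.2897e-7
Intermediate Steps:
l(E, U) = 47 - 47*E*U (l(E, U) = -47*(-1 + E*U) = 47 - 47*E*U)
1/(Y + l(-228, 121)) = 1/(-90373 + (47 - 47*(-228)*121)) = 1/(-90373 + (47 + 1296636)) = 1/(-90373 + 1296683) = 1/1206310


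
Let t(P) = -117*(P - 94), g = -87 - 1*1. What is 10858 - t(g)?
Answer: -10436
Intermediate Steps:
g = -88 (g = -87 - 1 = -88)
t(P) = 10998 - 117*P (t(P) = -117*(-94 + P) = 10998 - 117*P)
10858 - t(g) = 10858 - (10998 - 117*(-88)) = 10858 - (10998 + 10296) = 10858 - 1*21294 = 10858 - 21294 = -10436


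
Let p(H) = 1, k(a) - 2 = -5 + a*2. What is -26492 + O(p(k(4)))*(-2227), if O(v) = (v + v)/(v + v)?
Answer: -28719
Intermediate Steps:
k(a) = -3 + 2*a (k(a) = 2 + (-5 + a*2) = 2 + (-5 + 2*a) = -3 + 2*a)
O(v) = 1 (O(v) = (2*v)/((2*v)) = (2*v)*(1/(2*v)) = 1)
-26492 + O(p(k(4)))*(-2227) = -26492 + 1*(-2227) = -26492 - 2227 = -28719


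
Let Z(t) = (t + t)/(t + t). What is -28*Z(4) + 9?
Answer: -19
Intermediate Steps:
Z(t) = 1 (Z(t) = (2*t)/((2*t)) = (2*t)*(1/(2*t)) = 1)
-28*Z(4) + 9 = -28*1 + 9 = -28 + 9 = -19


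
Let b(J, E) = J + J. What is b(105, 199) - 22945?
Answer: -22735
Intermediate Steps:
b(J, E) = 2*J
b(105, 199) - 22945 = 2*105 - 22945 = 210 - 22945 = -22735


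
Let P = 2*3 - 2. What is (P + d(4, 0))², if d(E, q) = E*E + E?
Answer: 576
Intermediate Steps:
d(E, q) = E + E² (d(E, q) = E² + E = E + E²)
P = 4 (P = 6 - 2 = 4)
(P + d(4, 0))² = (4 + 4*(1 + 4))² = (4 + 4*5)² = (4 + 20)² = 24² = 576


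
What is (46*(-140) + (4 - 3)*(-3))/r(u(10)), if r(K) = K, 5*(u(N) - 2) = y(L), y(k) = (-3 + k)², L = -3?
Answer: -32215/46 ≈ -700.33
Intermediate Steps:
u(N) = 46/5 (u(N) = 2 + (-3 - 3)²/5 = 2 + (⅕)*(-6)² = 2 + (⅕)*36 = 2 + 36/5 = 46/5)
(46*(-140) + (4 - 3)*(-3))/r(u(10)) = (46*(-140) + (4 - 3)*(-3))/(46/5) = (-6440 + 1*(-3))*(5/46) = (-6440 - 3)*(5/46) = -6443*5/46 = -32215/46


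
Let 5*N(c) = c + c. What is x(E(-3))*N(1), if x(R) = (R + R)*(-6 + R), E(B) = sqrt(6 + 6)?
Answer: 48/5 - 48*sqrt(3)/5 ≈ -7.0277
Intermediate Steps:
E(B) = 2*sqrt(3) (E(B) = sqrt(12) = 2*sqrt(3))
N(c) = 2*c/5 (N(c) = (c + c)/5 = (2*c)/5 = 2*c/5)
x(R) = 2*R*(-6 + R) (x(R) = (2*R)*(-6 + R) = 2*R*(-6 + R))
x(E(-3))*N(1) = (2*(2*sqrt(3))*(-6 + 2*sqrt(3)))*((2/5)*1) = (4*sqrt(3)*(-6 + 2*sqrt(3)))*(2/5) = 8*sqrt(3)*(-6 + 2*sqrt(3))/5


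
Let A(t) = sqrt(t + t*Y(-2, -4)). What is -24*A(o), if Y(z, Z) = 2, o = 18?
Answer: -72*sqrt(6) ≈ -176.36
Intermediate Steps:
A(t) = sqrt(3)*sqrt(t) (A(t) = sqrt(t + t*2) = sqrt(t + 2*t) = sqrt(3*t) = sqrt(3)*sqrt(t))
-24*A(o) = -24*sqrt(3)*sqrt(18) = -24*sqrt(3)*3*sqrt(2) = -72*sqrt(6)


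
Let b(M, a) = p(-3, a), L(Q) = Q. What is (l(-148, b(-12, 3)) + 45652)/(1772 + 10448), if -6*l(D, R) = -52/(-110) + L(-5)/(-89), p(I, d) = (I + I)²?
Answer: 446932217/119633800 ≈ 3.7358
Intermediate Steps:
p(I, d) = 4*I² (p(I, d) = (2*I)² = 4*I²)
b(M, a) = 36 (b(M, a) = 4*(-3)² = 4*9 = 36)
l(D, R) = -863/9790 (l(D, R) = -(-52/(-110) - 5/(-89))/6 = -(-52*(-1/110) - 5*(-1/89))/6 = -(26/55 + 5/89)/6 = -⅙*2589/4895 = -863/9790)
(l(-148, b(-12, 3)) + 45652)/(1772 + 10448) = (-863/9790 + 45652)/(1772 + 10448) = (446932217/9790)/12220 = (446932217/9790)*(1/12220) = 446932217/119633800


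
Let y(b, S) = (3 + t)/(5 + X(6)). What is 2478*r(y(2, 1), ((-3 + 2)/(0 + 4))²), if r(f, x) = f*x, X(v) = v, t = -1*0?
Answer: 3717/88 ≈ 42.239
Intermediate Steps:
t = 0
y(b, S) = 3/11 (y(b, S) = (3 + 0)/(5 + 6) = 3/11)
2478*r(y(2, 1), ((-3 + 2)/(0 + 4))²) = 2478*(3*((-3 + 2)/(0 + 4))²/11) = 2478*(3*(-1/4)²/11) = 2478*(3*(-1*¼)²/11) = 2478*(3*(-¼)²/11) = 2478*((3/11)*(1/16)) = 2478*(3/176) = 3717/88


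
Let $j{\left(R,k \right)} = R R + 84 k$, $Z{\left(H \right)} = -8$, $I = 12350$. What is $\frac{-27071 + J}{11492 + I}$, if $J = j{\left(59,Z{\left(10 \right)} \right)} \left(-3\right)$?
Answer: $- \frac{17749}{11921} \approx -1.4889$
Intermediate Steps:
$j{\left(R,k \right)} = R^{2} + 84 k$
$J = -8427$ ($J = \left(59^{2} + 84 \left(-8\right)\right) \left(-3\right) = \left(3481 - 672\right) \left(-3\right) = 2809 \left(-3\right) = -8427$)
$\frac{-27071 + J}{11492 + I} = \frac{-27071 - 8427}{11492 + 12350} = - \frac{35498}{23842} = \left(-35498\right) \frac{1}{23842} = - \frac{17749}{11921}$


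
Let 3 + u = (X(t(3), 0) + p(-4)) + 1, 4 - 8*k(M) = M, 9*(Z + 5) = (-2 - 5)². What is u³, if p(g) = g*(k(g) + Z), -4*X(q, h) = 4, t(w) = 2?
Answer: -493039/729 ≈ -676.32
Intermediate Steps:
Z = 4/9 (Z = -5 + (-2 - 5)²/9 = -5 + (⅑)*(-7)² = -5 + (⅑)*49 = -5 + 49/9 = 4/9 ≈ 0.44444)
k(M) = ½ - M/8
X(q, h) = -1 (X(q, h) = -¼*4 = -1)
p(g) = g*(17/18 - g/8) (p(g) = g*((½ - g/8) + 4/9) = g*(17/18 - g/8))
u = -79/9 (u = -3 + ((-1 + (1/72)*(-4)*(68 - 9*(-4))) + 1) = -3 + ((-1 + (1/72)*(-4)*(68 + 36)) + 1) = -3 + ((-1 + (1/72)*(-4)*104) + 1) = -3 + ((-1 - 52/9) + 1) = -3 + (-61/9 + 1) = -3 - 52/9 = -79/9 ≈ -8.7778)
u³ = (-79/9)³ = -493039/729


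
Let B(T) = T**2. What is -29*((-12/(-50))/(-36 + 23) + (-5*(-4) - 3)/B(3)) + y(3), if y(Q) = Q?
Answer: -149884/2925 ≈ -51.242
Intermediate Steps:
-29*((-12/(-50))/(-36 + 23) + (-5*(-4) - 3)/B(3)) + y(3) = -29*((-12/(-50))/(-36 + 23) + (-5*(-4) - 3)/(3**2)) + 3 = -29*(-12*(-1/50)/(-13) + (20 - 3)/9) + 3 = -29*((6/25)*(-1/13) + 17*(1/9)) + 3 = -29*(-6/325 + 17/9) + 3 = -29*5471/2925 + 3 = -158659/2925 + 3 = -149884/2925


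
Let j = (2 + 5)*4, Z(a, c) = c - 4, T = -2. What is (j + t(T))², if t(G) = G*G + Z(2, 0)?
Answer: 784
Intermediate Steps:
Z(a, c) = -4 + c
j = 28 (j = 7*4 = 28)
t(G) = -4 + G² (t(G) = G*G + (-4 + 0) = G² - 4 = -4 + G²)
(j + t(T))² = (28 + (-4 + (-2)²))² = (28 + (-4 + 4))² = (28 + 0)² = 28² = 784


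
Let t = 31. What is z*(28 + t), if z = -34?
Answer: -2006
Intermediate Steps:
z*(28 + t) = -34*(28 + 31) = -34*59 = -2006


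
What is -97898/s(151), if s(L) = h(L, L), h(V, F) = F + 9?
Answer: -48949/80 ≈ -611.86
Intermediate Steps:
h(V, F) = 9 + F
s(L) = 9 + L
-97898/s(151) = -97898/(9 + 151) = -97898/160 = -97898*1/160 = -48949/80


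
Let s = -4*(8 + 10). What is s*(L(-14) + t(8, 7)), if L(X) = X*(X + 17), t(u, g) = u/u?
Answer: 2952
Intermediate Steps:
t(u, g) = 1
s = -72 (s = -4*18 = -72)
L(X) = X*(17 + X)
s*(L(-14) + t(8, 7)) = -72*(-14*(17 - 14) + 1) = -72*(-14*3 + 1) = -72*(-42 + 1) = -72*(-41) = 2952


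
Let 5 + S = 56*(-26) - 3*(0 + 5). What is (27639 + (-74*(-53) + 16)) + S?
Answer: 30101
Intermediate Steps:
S = -1476 (S = -5 + (56*(-26) - 3*(0 + 5)) = -5 + (-1456 - 3*5) = -5 + (-1456 - 15) = -5 - 1471 = -1476)
(27639 + (-74*(-53) + 16)) + S = (27639 + (-74*(-53) + 16)) - 1476 = (27639 + (3922 + 16)) - 1476 = (27639 + 3938) - 1476 = 31577 - 1476 = 30101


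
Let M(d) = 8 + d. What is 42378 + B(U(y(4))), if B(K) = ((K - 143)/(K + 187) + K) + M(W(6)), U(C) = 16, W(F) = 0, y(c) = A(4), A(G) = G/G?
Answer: 8607479/203 ≈ 42401.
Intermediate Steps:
A(G) = 1
y(c) = 1
B(K) = 8 + K + (-143 + K)/(187 + K) (B(K) = ((K - 143)/(K + 187) + K) + (8 + 0) = ((-143 + K)/(187 + K) + K) + 8 = (K + (-143 + K)/(187 + K)) + 8 = 8 + K + (-143 + K)/(187 + K))
42378 + B(U(y(4))) = 42378 + (1353 + 16² + 196*16)/(187 + 16) = 42378 + (1353 + 256 + 3136)/203 = 42378 + (1/203)*4745 = 42378 + 4745/203 = 8607479/203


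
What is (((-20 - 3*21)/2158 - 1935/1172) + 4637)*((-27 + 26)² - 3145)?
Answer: -55510142526/3809 ≈ -1.4573e+7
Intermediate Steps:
(((-20 - 3*21)/2158 - 1935/1172) + 4637)*((-27 + 26)² - 3145) = (((-20 - 63)*(1/2158) - 1935*1/1172) + 4637)*((-1)² - 3145) = ((-83*1/2158 - 1935/1172) + 4637)*(1 - 3145) = ((-1/26 - 1935/1172) + 4637)*(-3144) = (-25741/15236 + 4637)*(-3144) = (70623591/15236)*(-3144) = -55510142526/3809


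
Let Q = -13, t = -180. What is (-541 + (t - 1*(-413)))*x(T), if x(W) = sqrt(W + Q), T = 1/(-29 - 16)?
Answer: -308*I*sqrt(2930)/15 ≈ -1111.5*I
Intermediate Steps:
T = -1/45 (T = 1/(-45) = -1/45 ≈ -0.022222)
x(W) = sqrt(-13 + W) (x(W) = sqrt(W - 13) = sqrt(-13 + W))
(-541 + (t - 1*(-413)))*x(T) = (-541 + (-180 - 1*(-413)))*sqrt(-13 - 1/45) = (-541 + (-180 + 413))*sqrt(-586/45) = (-541 + 233)*(I*sqrt(2930)/15) = -308*I*sqrt(2930)/15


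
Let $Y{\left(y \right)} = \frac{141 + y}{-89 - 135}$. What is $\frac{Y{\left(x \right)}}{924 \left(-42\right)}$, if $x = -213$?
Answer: $- \frac{1}{120736} \approx -8.2825 \cdot 10^{-6}$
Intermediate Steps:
$Y{\left(y \right)} = - \frac{141}{224} - \frac{y}{224}$ ($Y{\left(y \right)} = \frac{141 + y}{-224} = \left(141 + y\right) \left(- \frac{1}{224}\right) = - \frac{141}{224} - \frac{y}{224}$)
$\frac{Y{\left(x \right)}}{924 \left(-42\right)} = \frac{- \frac{141}{224} - - \frac{213}{224}}{924 \left(-42\right)} = \frac{- \frac{141}{224} + \frac{213}{224}}{-38808} = \frac{9}{28} \left(- \frac{1}{38808}\right) = - \frac{1}{120736}$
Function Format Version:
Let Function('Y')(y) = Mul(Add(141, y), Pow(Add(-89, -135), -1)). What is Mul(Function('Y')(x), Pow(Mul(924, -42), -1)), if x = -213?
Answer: Rational(-1, 120736) ≈ -8.2825e-6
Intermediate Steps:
Function('Y')(y) = Add(Rational(-141, 224), Mul(Rational(-1, 224), y)) (Function('Y')(y) = Mul(Add(141, y), Pow(-224, -1)) = Mul(Add(141, y), Rational(-1, 224)) = Add(Rational(-141, 224), Mul(Rational(-1, 224), y)))
Mul(Function('Y')(x), Pow(Mul(924, -42), -1)) = Mul(Add(Rational(-141, 224), Mul(Rational(-1, 224), -213)), Pow(Mul(924, -42), -1)) = Mul(Add(Rational(-141, 224), Rational(213, 224)), Pow(-38808, -1)) = Mul(Rational(9, 28), Rational(-1, 38808)) = Rational(-1, 120736)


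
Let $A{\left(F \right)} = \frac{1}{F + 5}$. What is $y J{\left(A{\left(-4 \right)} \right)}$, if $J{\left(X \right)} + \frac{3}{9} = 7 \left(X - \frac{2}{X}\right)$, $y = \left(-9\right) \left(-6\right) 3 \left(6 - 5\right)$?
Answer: $-1188$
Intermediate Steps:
$A{\left(F \right)} = \frac{1}{5 + F}$
$y = 162$ ($y = 54 \cdot 3 \cdot 1 = 54 \cdot 3 = 162$)
$J{\left(X \right)} = - \frac{1}{3} - \frac{14}{X} + 7 X$ ($J{\left(X \right)} = - \frac{1}{3} + 7 \left(X - \frac{2}{X}\right) = - \frac{1}{3} + \left(- \frac{14}{X} + 7 X\right) = - \frac{1}{3} - \frac{14}{X} + 7 X$)
$y J{\left(A{\left(-4 \right)} \right)} = 162 \left(- \frac{1}{3} - \frac{14}{\frac{1}{5 - 4}} + \frac{7}{5 - 4}\right) = 162 \left(- \frac{1}{3} - \frac{14}{1^{-1}} + \frac{7}{1}\right) = 162 \left(- \frac{1}{3} - \frac{14}{1} + 7 \cdot 1\right) = 162 \left(- \frac{1}{3} - 14 + 7\right) = 162 \left(- \frac{22}{3}\right) = -1188$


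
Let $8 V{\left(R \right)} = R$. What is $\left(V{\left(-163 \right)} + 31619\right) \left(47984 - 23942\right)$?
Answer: $\frac{3038776569}{4} \approx 7.5969 \cdot 10^{8}$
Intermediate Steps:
$V{\left(R \right)} = \frac{R}{8}$
$\left(V{\left(-163 \right)} + 31619\right) \left(47984 - 23942\right) = \left(\frac{1}{8} \left(-163\right) + 31619\right) \left(47984 - 23942\right) = \left(- \frac{163}{8} + 31619\right) \left(47984 - 23942\right) = \frac{252789}{8} \cdot 24042 = \frac{3038776569}{4}$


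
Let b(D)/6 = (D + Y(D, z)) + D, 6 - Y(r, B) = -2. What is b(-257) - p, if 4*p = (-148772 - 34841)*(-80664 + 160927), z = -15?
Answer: 14737318075/4 ≈ 3.6843e+9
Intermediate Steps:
Y(r, B) = 8 (Y(r, B) = 6 - 1*(-2) = 6 + 2 = 8)
p = -14737330219/4 (p = ((-148772 - 34841)*(-80664 + 160927))/4 = (-183613*80263)/4 = (¼)*(-14737330219) = -14737330219/4 ≈ -3.6843e+9)
b(D) = 48 + 12*D (b(D) = 6*((D + 8) + D) = 6*((8 + D) + D) = 6*(8 + 2*D) = 48 + 12*D)
b(-257) - p = (48 + 12*(-257)) - 1*(-14737330219/4) = (48 - 3084) + 14737330219/4 = -3036 + 14737330219/4 = 14737318075/4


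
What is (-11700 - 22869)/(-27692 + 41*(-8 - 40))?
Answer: 34569/29660 ≈ 1.1655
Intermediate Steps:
(-11700 - 22869)/(-27692 + 41*(-8 - 40)) = -34569/(-27692 + 41*(-48)) = -34569/(-27692 - 1968) = -34569/(-29660) = -34569*(-1/29660) = 34569/29660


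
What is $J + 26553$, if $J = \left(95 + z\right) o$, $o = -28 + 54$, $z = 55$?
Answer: $30453$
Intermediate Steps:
$o = 26$
$J = 3900$ ($J = \left(95 + 55\right) 26 = 150 \cdot 26 = 3900$)
$J + 26553 = 3900 + 26553 = 30453$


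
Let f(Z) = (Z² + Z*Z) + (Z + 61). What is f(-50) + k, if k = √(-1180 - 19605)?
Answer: 5011 + I*√20785 ≈ 5011.0 + 144.17*I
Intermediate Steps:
k = I*√20785 (k = √(-20785) = I*√20785 ≈ 144.17*I)
f(Z) = 61 + Z + 2*Z² (f(Z) = (Z² + Z²) + (61 + Z) = 2*Z² + (61 + Z) = 61 + Z + 2*Z²)
f(-50) + k = (61 - 50 + 2*(-50)²) + I*√20785 = (61 - 50 + 2*2500) + I*√20785 = (61 - 50 + 5000) + I*√20785 = 5011 + I*√20785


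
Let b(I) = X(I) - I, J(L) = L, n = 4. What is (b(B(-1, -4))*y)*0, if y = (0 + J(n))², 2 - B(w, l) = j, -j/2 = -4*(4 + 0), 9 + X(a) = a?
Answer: 0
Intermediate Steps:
X(a) = -9 + a
j = 32 (j = -(-8)*(4 + 0) = -(-8)*4 = -2*(-16) = 32)
B(w, l) = -30 (B(w, l) = 2 - 1*32 = 2 - 32 = -30)
b(I) = -9 (b(I) = (-9 + I) - I = -9)
y = 16 (y = (0 + 4)² = 4² = 16)
(b(B(-1, -4))*y)*0 = -9*16*0 = -144*0 = 0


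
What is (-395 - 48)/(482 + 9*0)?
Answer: -443/482 ≈ -0.91909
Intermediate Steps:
(-395 - 48)/(482 + 9*0) = -443/(482 + 0) = -443/482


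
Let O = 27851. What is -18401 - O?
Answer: -46252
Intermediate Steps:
-18401 - O = -18401 - 1*27851 = -18401 - 27851 = -46252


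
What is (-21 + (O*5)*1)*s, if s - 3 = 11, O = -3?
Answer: -504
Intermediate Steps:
s = 14 (s = 3 + 11 = 14)
(-21 + (O*5)*1)*s = (-21 - 3*5*1)*14 = (-21 - 15*1)*14 = (-21 - 15)*14 = -36*14 = -504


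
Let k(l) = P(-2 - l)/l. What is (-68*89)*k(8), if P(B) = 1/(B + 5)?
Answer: 1513/10 ≈ 151.30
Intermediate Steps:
P(B) = 1/(5 + B)
k(l) = 1/(l*(3 - l)) (k(l) = 1/((5 + (-2 - l))*l) = 1/((3 - l)*l) = 1/(l*(3 - l)))
(-68*89)*k(8) = (-68*89)*(-1/(8*(-3 + 8))) = -(-6052)/(8*5) = -6052*(-1/40) = 1513/10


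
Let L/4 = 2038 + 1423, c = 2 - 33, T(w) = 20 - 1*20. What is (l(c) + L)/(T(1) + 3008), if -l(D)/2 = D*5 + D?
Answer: 1777/376 ≈ 4.7261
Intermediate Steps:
T(w) = 0 (T(w) = 20 - 20 = 0)
c = -31
l(D) = -12*D (l(D) = -2*(D*5 + D) = -2*(5*D + D) = -12*D)
L = 13844 (L = 4*(2038 + 1423) = 4*3461 = 13844)
(l(c) + L)/(T(1) + 3008) = (-12*(-31) + 13844)/(0 + 3008) = (372 + 13844)/3008 = 14216*(1/3008) = 1777/376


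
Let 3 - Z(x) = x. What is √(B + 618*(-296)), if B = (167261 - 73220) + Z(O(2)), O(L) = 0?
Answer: 6*I*√2469 ≈ 298.13*I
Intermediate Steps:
Z(x) = 3 - x
B = 94044 (B = (167261 - 73220) + (3 - 1*0) = 94041 + (3 + 0) = 94041 + 3 = 94044)
√(B + 618*(-296)) = √(94044 + 618*(-296)) = √(94044 - 182928) = √(-88884) = 6*I*√2469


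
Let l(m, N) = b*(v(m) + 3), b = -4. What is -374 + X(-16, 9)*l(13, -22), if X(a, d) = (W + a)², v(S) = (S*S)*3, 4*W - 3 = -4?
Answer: -1078123/2 ≈ -5.3906e+5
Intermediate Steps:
W = -¼ (W = ¾ + (¼)*(-4) = ¾ - 1 = -¼ ≈ -0.25000)
v(S) = 3*S² (v(S) = S²*3 = 3*S²)
X(a, d) = (-¼ + a)²
l(m, N) = -12 - 12*m² (l(m, N) = -4*(3*m² + 3) = -4*(3 + 3*m²) = -12 - 12*m²)
-374 + X(-16, 9)*l(13, -22) = -374 + ((-1 + 4*(-16))²/16)*(-12 - 12*13²) = -374 + ((-1 - 64)²/16)*(-12 - 12*169) = -374 + ((1/16)*(-65)²)*(-12 - 2028) = -374 + ((1/16)*4225)*(-2040) = -374 + (4225/16)*(-2040) = -374 - 1077375/2 = -1078123/2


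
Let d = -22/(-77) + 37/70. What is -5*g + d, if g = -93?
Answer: 32607/70 ≈ 465.81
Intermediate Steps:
d = 57/70 (d = -22*(-1/77) + 37*(1/70) = 2/7 + 37/70 = 57/70 ≈ 0.81429)
-5*g + d = -5*(-93) + 57/70 = 465 + 57/70 = 32607/70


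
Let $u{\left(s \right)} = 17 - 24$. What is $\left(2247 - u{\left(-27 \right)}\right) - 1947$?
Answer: $307$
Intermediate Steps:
$u{\left(s \right)} = -7$ ($u{\left(s \right)} = 17 - 24 = -7$)
$\left(2247 - u{\left(-27 \right)}\right) - 1947 = \left(2247 - -7\right) - 1947 = \left(2247 + 7\right) - 1947 = 2254 - 1947 = 307$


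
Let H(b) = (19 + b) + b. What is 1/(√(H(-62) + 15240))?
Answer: √15135/15135 ≈ 0.0081285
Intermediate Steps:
H(b) = 19 + 2*b
1/(√(H(-62) + 15240)) = 1/(√((19 + 2*(-62)) + 15240)) = 1/(√((19 - 124) + 15240)) = 1/(√(-105 + 15240)) = 1/(√15135) = √15135/15135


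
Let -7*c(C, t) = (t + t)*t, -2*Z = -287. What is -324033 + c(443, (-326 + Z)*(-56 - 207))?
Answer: -9219576487/14 ≈ -6.5854e+8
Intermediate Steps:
Z = 287/2 (Z = -½*(-287) = 287/2 ≈ 143.50)
c(C, t) = -2*t²/7 (c(C, t) = -(t + t)*t/7 = -2*t*t/7 = -2*t²/7)
-324033 + c(443, (-326 + Z)*(-56 - 207)) = -324033 - 2*(-326 + 287/2)²*(-56 - 207)²/7 = -324033 - 2*(-365/2*(-263))²/7 = -324033 - 2*(95995/2)²/7 = -324033 - 2/7*9215040025/4 = -324033 - 9215040025/14 = -9219576487/14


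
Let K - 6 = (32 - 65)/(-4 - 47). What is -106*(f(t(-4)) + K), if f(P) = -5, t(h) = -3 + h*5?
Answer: -2968/17 ≈ -174.59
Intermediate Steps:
K = 113/17 (K = 6 + (32 - 65)/(-4 - 47) = 6 - 33/(-51) = 6 - 33*(-1/51) = 6 + 11/17 = 113/17 ≈ 6.6471)
t(h) = -3 + 5*h
-106*(f(t(-4)) + K) = -106*(-5 + 113/17) = -106*28/17 = -2968/17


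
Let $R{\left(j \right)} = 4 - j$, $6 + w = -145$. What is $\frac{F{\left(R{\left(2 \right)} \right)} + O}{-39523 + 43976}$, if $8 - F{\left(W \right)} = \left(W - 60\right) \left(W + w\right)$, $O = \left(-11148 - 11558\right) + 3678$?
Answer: $- \frac{27662}{4453} \approx -6.212$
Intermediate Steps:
$w = -151$ ($w = -6 - 145 = -151$)
$O = -19028$ ($O = -22706 + 3678 = -19028$)
$F{\left(W \right)} = 8 - \left(-151 + W\right) \left(-60 + W\right)$ ($F{\left(W \right)} = 8 - \left(W - 60\right) \left(W - 151\right) = 8 - \left(-60 + W\right) \left(-151 + W\right) = 8 - \left(-151 + W\right) \left(-60 + W\right)$)
$\frac{F{\left(R{\left(2 \right)} \right)} + O}{-39523 + 43976} = \frac{\left(-9052 - \left(4 - 2\right)^{2} + 211 \left(4 - 2\right)\right) - 19028}{-39523 + 43976} = \frac{\left(-9052 - \left(4 - 2\right)^{2} + 211 \left(4 - 2\right)\right) - 19028}{4453} = \left(\left(-9052 - 2^{2} + 211 \cdot 2\right) - 19028\right) \frac{1}{4453} = \left(\left(-9052 - 4 + 422\right) - 19028\right) \frac{1}{4453} = \left(-8634 - 19028\right) \frac{1}{4453} = \left(-27662\right) \frac{1}{4453} = - \frac{27662}{4453}$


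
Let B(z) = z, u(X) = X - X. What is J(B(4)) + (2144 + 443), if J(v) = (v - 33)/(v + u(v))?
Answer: 10319/4 ≈ 2579.8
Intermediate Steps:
u(X) = 0
J(v) = (-33 + v)/v (J(v) = (v - 33)/(v + 0) = (-33 + v)/v)
J(B(4)) + (2144 + 443) = (-33 + 4)/4 + (2144 + 443) = (¼)*(-29) + 2587 = -29/4 + 2587 = 10319/4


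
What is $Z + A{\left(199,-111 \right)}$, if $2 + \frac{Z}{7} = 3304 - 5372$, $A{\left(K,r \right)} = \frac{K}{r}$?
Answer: $- \frac{1608589}{111} \approx -14492.0$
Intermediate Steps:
$Z = -14490$ ($Z = -14 + 7 \left(3304 - 5372\right) = -14 + 7 \left(-2068\right) = -14 - 14476 = -14490$)
$Z + A{\left(199,-111 \right)} = -14490 + \frac{199}{-111} = -14490 + 199 \left(- \frac{1}{111}\right) = -14490 - \frac{199}{111} = - \frac{1608589}{111}$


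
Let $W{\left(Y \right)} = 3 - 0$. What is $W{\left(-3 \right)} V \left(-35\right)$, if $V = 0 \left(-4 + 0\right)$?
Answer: $0$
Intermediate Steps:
$W{\left(Y \right)} = 3$ ($W{\left(Y \right)} = 3 + 0 = 3$)
$V = 0$ ($V = 0 \left(-4\right) = 0$)
$W{\left(-3 \right)} V \left(-35\right) = 3 \cdot 0 \left(-35\right) = 0 \left(-35\right) = 0$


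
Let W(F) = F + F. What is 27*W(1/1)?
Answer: 54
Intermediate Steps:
W(F) = 2*F
27*W(1/1) = 27*(2/1) = 27*(2*1) = 27*2 = 54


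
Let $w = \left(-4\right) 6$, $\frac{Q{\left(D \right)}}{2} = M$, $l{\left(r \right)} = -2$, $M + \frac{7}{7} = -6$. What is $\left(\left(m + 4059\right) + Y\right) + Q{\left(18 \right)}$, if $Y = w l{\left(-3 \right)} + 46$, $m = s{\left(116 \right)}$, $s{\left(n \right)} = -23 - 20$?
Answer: $4096$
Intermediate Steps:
$M = -7$ ($M = -1 - 6 = -7$)
$s{\left(n \right)} = -43$ ($s{\left(n \right)} = -23 - 20 = -43$)
$Q{\left(D \right)} = -14$ ($Q{\left(D \right)} = 2 \left(-7\right) = -14$)
$m = -43$
$w = -24$
$Y = 94$ ($Y = \left(-24\right) \left(-2\right) + 46 = 48 + 46 = 94$)
$\left(\left(m + 4059\right) + Y\right) + Q{\left(18 \right)} = \left(\left(-43 + 4059\right) + 94\right) - 14 = \left(4016 + 94\right) - 14 = 4110 - 14 = 4096$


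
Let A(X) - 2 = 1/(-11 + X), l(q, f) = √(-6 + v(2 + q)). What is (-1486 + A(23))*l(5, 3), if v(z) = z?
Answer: -17807/12 ≈ -1483.9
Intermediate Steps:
l(q, f) = √(-4 + q) (l(q, f) = √(-6 + (2 + q)) = √(-4 + q))
A(X) = 2 + 1/(-11 + X)
(-1486 + A(23))*l(5, 3) = (-1486 + (-21 + 2*23)/(-11 + 23))*√(-4 + 5) = (-1486 + (-21 + 46)/12)*√1 = (-1486 + (1/12)*25)*1 = (-1486 + 25/12)*1 = -17807/12*1 = -17807/12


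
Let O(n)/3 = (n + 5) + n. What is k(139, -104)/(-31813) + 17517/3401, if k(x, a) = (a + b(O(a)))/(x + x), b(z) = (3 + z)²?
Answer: 76835988653/15039245807 ≈ 5.1090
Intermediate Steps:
O(n) = 15 + 6*n (O(n) = 3*((n + 5) + n) = 3*((5 + n) + n) = 3*(5 + 2*n) = 15 + 6*n)
k(x, a) = (a + (18 + 6*a)²)/(2*x) (k(x, a) = (a + (3 + (15 + 6*a))²)/(x + x) = (a + (18 + 6*a)²)/((2*x)) = (a + (18 + 6*a)²)*(1/(2*x)) = (a + (18 + 6*a)²)/(2*x))
k(139, -104)/(-31813) + 17517/3401 = ((½)*(-104 + 36*(3 - 104)²)/139)/(-31813) + 17517/3401 = ((½)*(1/139)*(-104 + 36*(-101)²))*(-1/31813) + 17517*(1/3401) = ((½)*(1/139)*(-104 + 36*10201))*(-1/31813) + 17517/3401 = ((½)*(1/139)*(-104 + 367236))*(-1/31813) + 17517/3401 = ((½)*(1/139)*367132)*(-1/31813) + 17517/3401 = (183566/139)*(-1/31813) + 17517/3401 = -183566/4422007 + 17517/3401 = 76835988653/15039245807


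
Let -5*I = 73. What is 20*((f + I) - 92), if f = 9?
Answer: -1952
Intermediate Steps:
I = -73/5 (I = -⅕*73 = -73/5 ≈ -14.600)
20*((f + I) - 92) = 20*((9 - 73/5) - 92) = 20*(-28/5 - 92) = 20*(-488/5) = -1952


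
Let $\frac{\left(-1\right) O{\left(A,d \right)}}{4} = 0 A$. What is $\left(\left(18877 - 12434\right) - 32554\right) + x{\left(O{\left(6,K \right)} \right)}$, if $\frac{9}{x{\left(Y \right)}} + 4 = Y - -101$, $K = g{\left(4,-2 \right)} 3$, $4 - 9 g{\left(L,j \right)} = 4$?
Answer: $- \frac{2532758}{97} \approx -26111.0$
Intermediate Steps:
$g{\left(L,j \right)} = 0$ ($g{\left(L,j \right)} = \frac{4}{9} - \frac{4}{9} = 0$)
$K = 0$ ($K = 0 \cdot 3 = 0$)
$O{\left(A,d \right)} = 0$ ($O{\left(A,d \right)} = - 4 \cdot 0 A = \left(-4\right) 0 = 0$)
$x{\left(Y \right)} = \frac{9}{97 + Y}$ ($x{\left(Y \right)} = \frac{9}{-4 + \left(Y - -101\right)} = \frac{9}{-4 + \left(Y + 101\right)} = \frac{9}{-4 + \left(101 + Y\right)} = \frac{9}{97 + Y}$)
$\left(\left(18877 - 12434\right) - 32554\right) + x{\left(O{\left(6,K \right)} \right)} = \left(\left(18877 - 12434\right) - 32554\right) + \frac{9}{97 + 0} = \left(6443 - 32554\right) + \frac{9}{97} = -26111 + 9 \cdot \frac{1}{97} = -26111 + \frac{9}{97} = - \frac{2532758}{97}$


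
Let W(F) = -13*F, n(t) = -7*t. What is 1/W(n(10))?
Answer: 1/910 ≈ 0.0010989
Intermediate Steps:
1/W(n(10)) = 1/(-(-91)*10) = 1/(-13*(-70)) = 1/910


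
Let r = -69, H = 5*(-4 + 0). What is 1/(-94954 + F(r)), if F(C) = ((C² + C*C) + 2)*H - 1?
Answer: -1/285435 ≈ -3.5034e-6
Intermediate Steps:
H = -20 (H = 5*(-4) = -20)
F(C) = -41 - 40*C² (F(C) = ((C² + C*C) + 2)*(-20) - 1 = ((C² + C²) + 2)*(-20) - 1 = (2*C² + 2)*(-20) - 1 = (2 + 2*C²)*(-20) - 1 = (-40 - 40*C²) - 1 = -41 - 40*C²)
1/(-94954 + F(r)) = 1/(-94954 + (-41 - 40*(-69)²)) = 1/(-94954 + (-41 - 40*4761)) = 1/(-94954 + (-41 - 190440)) = 1/(-94954 - 190481) = 1/(-285435) = -1/285435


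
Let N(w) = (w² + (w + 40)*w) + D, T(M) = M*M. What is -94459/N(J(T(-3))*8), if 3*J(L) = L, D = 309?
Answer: -94459/2421 ≈ -39.017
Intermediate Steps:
T(M) = M²
J(L) = L/3
N(w) = 309 + w² + w*(40 + w) (N(w) = (w² + (w + 40)*w) + 309 = (w² + (40 + w)*w) + 309 = (w² + w*(40 + w)) + 309 = 309 + w² + w*(40 + w))
-94459/N(J(T(-3))*8) = -94459/(309 + 2*(((⅓)*(-3)²)*8)² + 40*(((⅓)*(-3)²)*8)) = -94459/(309 + 2*(((⅓)*9)*8)² + 40*(((⅓)*9)*8)) = -94459/(309 + 2*(3*8)² + 40*(3*8)) = -94459/(309 + 2*24² + 40*24) = -94459/(309 + 2*576 + 960) = -94459/(309 + 1152 + 960) = -94459/2421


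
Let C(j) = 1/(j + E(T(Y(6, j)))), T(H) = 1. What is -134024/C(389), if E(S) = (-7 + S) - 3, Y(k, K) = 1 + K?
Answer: -50929120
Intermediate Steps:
E(S) = -10 + S
C(j) = 1/(-9 + j) (C(j) = 1/(j + (-10 + 1)) = 1/(j - 9) = 1/(-9 + j))
-134024/C(389) = -134024/(1/(-9 + 389)) = -134024/(1/380) = -134024/1/380 = -134024*380 = -50929120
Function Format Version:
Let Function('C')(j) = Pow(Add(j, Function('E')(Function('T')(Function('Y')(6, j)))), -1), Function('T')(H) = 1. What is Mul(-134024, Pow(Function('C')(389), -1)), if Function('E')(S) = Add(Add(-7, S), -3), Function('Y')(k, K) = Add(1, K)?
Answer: -50929120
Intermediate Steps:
Function('E')(S) = Add(-10, S)
Function('C')(j) = Pow(Add(-9, j), -1) (Function('C')(j) = Pow(Add(j, Add(-10, 1)), -1) = Pow(Add(j, -9), -1) = Pow(Add(-9, j), -1))
Mul(-134024, Pow(Function('C')(389), -1)) = Mul(-134024, Pow(Pow(Add(-9, 389), -1), -1)) = Mul(-134024, Pow(Pow(380, -1), -1)) = Mul(-134024, Pow(Rational(1, 380), -1)) = Mul(-134024, 380) = -50929120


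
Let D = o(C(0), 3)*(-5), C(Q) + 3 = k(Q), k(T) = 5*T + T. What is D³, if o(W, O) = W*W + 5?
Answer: -343000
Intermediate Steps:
k(T) = 6*T
C(Q) = -3 + 6*Q
o(W, O) = 5 + W² (o(W, O) = W² + 5 = 5 + W²)
D = -70 (D = (5 + (-3 + 6*0)²)*(-5) = (5 + (-3 + 0)²)*(-5) = (5 + (-3)²)*(-5) = (5 + 9)*(-5) = 14*(-5) = -70)
D³ = (-70)³ = -343000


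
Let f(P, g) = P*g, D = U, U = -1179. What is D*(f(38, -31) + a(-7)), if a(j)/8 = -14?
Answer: 1520910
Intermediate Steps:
a(j) = -112 (a(j) = 8*(-14) = -112)
D = -1179
D*(f(38, -31) + a(-7)) = -1179*(38*(-31) - 112) = -1179*(-1178 - 112) = -1179*(-1290) = 1520910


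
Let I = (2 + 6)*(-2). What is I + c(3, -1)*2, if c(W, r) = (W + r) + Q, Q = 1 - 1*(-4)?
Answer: -2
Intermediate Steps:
Q = 5 (Q = 1 + 4 = 5)
I = -16 (I = 8*(-2) = -16)
c(W, r) = 5 + W + r (c(W, r) = (W + r) + 5 = 5 + W + r)
I + c(3, -1)*2 = -16 + (5 + 3 - 1)*2 = -16 + 7*2 = -16 + 14 = -2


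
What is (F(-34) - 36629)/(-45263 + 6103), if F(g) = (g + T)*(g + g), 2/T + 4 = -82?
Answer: 1475563/1683880 ≈ 0.87629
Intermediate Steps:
T = -1/43 (T = 2/(-4 - 82) = 2/(-86) = 2*(-1/86) = -1/43 ≈ -0.023256)
F(g) = 2*g*(-1/43 + g) (F(g) = (g - 1/43)*(g + g) = (-1/43 + g)*(2*g) = 2*g*(-1/43 + g))
(F(-34) - 36629)/(-45263 + 6103) = ((2/43)*(-34)*(-1 + 43*(-34)) - 36629)/(-45263 + 6103) = ((2/43)*(-34)*(-1 - 1462) - 36629)/(-39160) = ((2/43)*(-34)*(-1463) - 36629)*(-1/39160) = (99484/43 - 36629)*(-1/39160) = -1475563/43*(-1/39160) = 1475563/1683880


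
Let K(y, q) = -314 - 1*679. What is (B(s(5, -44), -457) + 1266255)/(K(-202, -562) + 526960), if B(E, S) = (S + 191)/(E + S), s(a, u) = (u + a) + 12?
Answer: 306433843/127284014 ≈ 2.4075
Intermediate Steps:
s(a, u) = 12 + a + u (s(a, u) = (a + u) + 12 = 12 + a + u)
B(E, S) = (191 + S)/(E + S)
K(y, q) = -993 (K(y, q) = -314 - 679 = -993)
(B(s(5, -44), -457) + 1266255)/(K(-202, -562) + 526960) = ((191 - 457)/((12 + 5 - 44) - 457) + 1266255)/(-993 + 526960) = (-266/(-27 - 457) + 1266255)/525967 = (-266/(-484) + 1266255)*(1/525967) = (-1/484*(-266) + 1266255)*(1/525967) = (133/242 + 1266255)*(1/525967) = (306433843/242)*(1/525967) = 306433843/127284014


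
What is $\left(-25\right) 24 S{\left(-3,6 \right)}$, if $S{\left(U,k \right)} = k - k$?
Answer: $0$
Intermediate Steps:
$S{\left(U,k \right)} = 0$
$\left(-25\right) 24 S{\left(-3,6 \right)} = \left(-25\right) 24 \cdot 0 = \left(-600\right) 0 = 0$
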